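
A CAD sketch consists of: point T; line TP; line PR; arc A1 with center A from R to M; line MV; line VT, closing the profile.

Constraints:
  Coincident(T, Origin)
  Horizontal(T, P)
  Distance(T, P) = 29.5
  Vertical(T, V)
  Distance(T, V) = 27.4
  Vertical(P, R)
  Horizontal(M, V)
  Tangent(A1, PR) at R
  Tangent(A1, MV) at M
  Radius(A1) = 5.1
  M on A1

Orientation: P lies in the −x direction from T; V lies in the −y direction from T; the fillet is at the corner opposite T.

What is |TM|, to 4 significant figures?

36.69

T is at the origin; T and P share the same y with |TP| = 29.5 and P on the −x side, so P = (-29.50, 0.000). T and V share the same x with |TV| = 27.4 and V on the −y side, so V = (0.000, -27.40). The virtual corner opposite T is at (-29.50, -27.40). The tangent condition forces AR to be normal to PR and the tangent condition forces AM to be normal to MV, with radius 5.1, so the center A sits 5.1 in from both sides at A = (-24.40, -22.30). That places the tangent points at R = (-29.50, -22.30) on PR and M = (-24.40, -27.40) on MV. Then |TM| = |M − T| = 36.69.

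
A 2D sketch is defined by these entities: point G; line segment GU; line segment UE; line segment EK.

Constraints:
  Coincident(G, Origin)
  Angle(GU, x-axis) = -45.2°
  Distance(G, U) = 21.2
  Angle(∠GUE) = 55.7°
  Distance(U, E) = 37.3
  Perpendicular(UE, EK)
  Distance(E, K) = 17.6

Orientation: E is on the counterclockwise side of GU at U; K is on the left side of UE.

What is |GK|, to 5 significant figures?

25.353

G is at the origin; GU runs at -45.2° with length 21.2, so U = 21.2·(cos -45.2°, sin -45.2°) = (14.938, -15.043). ∠GUE = 55.7°, so UE runs at -45.2° + (180° − 55.7°) = 79.100° from the x-axis; with |UE| = 37.3, E = U + 37.3·(cos 79.100°, sin 79.100°) = (21.992, 21.584). The perpendicularity gives EK at right angles to UE; with |EK| = 17.6 on the left of UE, K = E + 17.6·(-0.98196, 0.18910) = (4.7090, 24.912). Then |GK| = |K − G| = 25.353.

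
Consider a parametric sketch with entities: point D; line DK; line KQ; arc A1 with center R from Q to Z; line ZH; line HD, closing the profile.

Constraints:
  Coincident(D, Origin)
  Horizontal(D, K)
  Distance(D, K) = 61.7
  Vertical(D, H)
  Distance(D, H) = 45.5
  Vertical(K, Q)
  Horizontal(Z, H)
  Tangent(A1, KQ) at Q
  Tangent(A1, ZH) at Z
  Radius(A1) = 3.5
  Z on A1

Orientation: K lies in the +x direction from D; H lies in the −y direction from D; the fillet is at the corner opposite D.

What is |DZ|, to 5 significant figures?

73.875

D is at the origin; D and K share the same y with |DK| = 61.7 and K on the +x side, so K = (61.700, 0.0000). D and H share the same x with |DH| = 45.5 and H on the −y side, so H = (0.0000, -45.500). The virtual corner opposite D is at (61.700, -45.500). The tangent condition forces RQ to be normal to KQ and since A1 is tangent to ZH there, RZ ⟂ ZH, with radius 3.5, so the center R sits 3.5 in from both sides at R = (58.200, -42.000). That places the tangent points at Q = (61.700, -42.000) on KQ and Z = (58.200, -45.500) on ZH. Then |DZ| = |Z − D| = 73.875.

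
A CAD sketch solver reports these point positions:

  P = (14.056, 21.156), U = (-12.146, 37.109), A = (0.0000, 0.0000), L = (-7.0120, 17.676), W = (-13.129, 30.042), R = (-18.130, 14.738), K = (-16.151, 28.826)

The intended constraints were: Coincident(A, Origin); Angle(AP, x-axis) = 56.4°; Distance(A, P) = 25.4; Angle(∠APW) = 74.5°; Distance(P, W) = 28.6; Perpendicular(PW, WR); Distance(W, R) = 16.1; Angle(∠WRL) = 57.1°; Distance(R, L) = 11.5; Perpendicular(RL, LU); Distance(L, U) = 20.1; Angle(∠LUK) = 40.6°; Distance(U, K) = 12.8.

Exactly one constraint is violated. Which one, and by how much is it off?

Distance(U, K) = 12.8 — off by 3.60.

A = (0.00, 0.00) ✓; AP at 56.40° ✓; |AP| = 25.40 ✓; ∠APW = 74.50° ✓; |PW| = 28.60 ✓; ∠(PW, WR) = 90.00° ✓; |WR| = 16.10 ✓; ∠WRL = 57.10° ✓; |RL| = 11.50 ✓; ∠(RL, LU) = 90.00° ✓; |LU| = 20.10 ✓; ∠LUK = 40.60° ✓; |UK| = 9.200 ✗.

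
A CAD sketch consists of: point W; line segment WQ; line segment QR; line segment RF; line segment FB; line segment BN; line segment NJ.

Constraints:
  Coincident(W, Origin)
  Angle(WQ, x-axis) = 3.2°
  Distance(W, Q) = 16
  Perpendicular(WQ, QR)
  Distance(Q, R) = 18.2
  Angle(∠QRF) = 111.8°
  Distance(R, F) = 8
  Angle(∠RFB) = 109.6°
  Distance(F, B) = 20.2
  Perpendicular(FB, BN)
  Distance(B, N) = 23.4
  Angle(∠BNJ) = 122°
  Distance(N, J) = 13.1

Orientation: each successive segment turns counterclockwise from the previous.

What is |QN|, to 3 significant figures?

9.99

W is at the origin; WQ runs at 3.2° with length 16.0, so Q = (16.0, 0.893). WQ ⟂ QR, so QR runs at 93.2°; with |QR| = 18.2, R = (15.0, 19.1). ∠QRF = 111.8° gives RF at 161° from the x-axis; with |RF| = 8.0, F = (7.38, 21.6). ∠RFB = 109.6° gives FB at -128° from the x-axis; with |FB| = 20.2, B = (-5.11, 5.74). FB ⟂ BN, so BN runs at -38.2°; with |BN| = 23.4, N = (13.3, -8.73). Then |QN| = |N − Q| = 9.99.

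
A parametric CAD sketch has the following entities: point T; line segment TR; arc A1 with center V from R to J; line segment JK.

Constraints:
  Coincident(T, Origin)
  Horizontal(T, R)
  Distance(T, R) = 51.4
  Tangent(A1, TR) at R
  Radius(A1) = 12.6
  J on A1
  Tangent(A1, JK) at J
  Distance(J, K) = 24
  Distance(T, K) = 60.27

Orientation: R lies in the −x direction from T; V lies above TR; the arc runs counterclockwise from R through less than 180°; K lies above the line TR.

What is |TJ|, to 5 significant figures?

42.430

Checks: |VJ| = 12.60 ✓; ∠(VJ, JK) = 90.00° ✓; |JK| = 24.00 ✓; |TK| = 60.27 ✓.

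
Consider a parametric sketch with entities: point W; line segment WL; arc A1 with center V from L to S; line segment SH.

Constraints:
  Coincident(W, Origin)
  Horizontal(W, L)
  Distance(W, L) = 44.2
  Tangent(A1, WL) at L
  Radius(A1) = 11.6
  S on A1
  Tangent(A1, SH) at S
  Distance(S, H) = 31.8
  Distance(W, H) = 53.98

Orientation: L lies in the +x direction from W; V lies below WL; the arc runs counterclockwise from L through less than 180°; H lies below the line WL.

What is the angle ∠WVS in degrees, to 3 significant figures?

14.1°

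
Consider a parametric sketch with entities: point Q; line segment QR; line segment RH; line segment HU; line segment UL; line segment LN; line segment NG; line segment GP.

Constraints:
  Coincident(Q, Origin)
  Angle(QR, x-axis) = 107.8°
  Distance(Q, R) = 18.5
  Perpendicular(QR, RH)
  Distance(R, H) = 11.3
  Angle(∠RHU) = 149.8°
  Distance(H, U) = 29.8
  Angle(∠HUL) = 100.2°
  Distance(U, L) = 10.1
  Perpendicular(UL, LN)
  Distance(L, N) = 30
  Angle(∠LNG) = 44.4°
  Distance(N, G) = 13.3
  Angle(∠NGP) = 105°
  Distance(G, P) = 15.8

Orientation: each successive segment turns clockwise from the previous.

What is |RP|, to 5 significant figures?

34.603

Q is at the origin; QR runs at 107.8° with length 18.5, so R = (-5.6554, 17.614). QR is perpendicular to RH, so RH runs at 17.800°; with |RH| = 11.3, H = (5.1037, 21.069). ∠RHU = 149.8° gives HU at -12.400° from the x-axis; with |HU| = 29.8, U = (34.209, 14.670). ∠HUL = 100.2° gives UL at -92.200° from the x-axis; with |UL| = 10.1, L = (33.821, 4.5771). The perpendicularity gives LN at right angles to UL, so LN runs at 177.80°; with |LN| = 30.0, N = (3.8429, 5.7287). ∠LNG = 44.4° gives NG at 42.200° from the x-axis; with |NG| = 13.3, G = (13.696, 14.663). ∠NGP = 105.0° gives GP at -32.800° from the x-axis; with |GP| = 15.8, P = (26.977, 6.1036). Then |RP| = |P − R| = 34.603.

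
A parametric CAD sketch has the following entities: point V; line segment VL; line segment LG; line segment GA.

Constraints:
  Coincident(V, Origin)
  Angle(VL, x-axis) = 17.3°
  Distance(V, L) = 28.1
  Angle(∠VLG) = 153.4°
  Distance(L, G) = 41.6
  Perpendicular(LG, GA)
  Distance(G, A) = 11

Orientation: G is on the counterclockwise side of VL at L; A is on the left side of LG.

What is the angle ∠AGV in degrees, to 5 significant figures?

79.321°

∠VLG = 153.4°, so LG runs at 17.3° + (180° − 153.4°) = 43.900° from the x-axis; with |LG| = 41.6, G = L + 41.6·(cos 43.900°, sin 43.900°) = (56.804, 37.202). The perpendicularity gives GA at right angles to LG; with |GA| = 11.0 on the left of LG, A = G + 11.0·(-0.69340, 0.72055) = (49.176, 45.128). Then cos ∠AGV = GA·GV / (|GA||GV|), giving 79.321°.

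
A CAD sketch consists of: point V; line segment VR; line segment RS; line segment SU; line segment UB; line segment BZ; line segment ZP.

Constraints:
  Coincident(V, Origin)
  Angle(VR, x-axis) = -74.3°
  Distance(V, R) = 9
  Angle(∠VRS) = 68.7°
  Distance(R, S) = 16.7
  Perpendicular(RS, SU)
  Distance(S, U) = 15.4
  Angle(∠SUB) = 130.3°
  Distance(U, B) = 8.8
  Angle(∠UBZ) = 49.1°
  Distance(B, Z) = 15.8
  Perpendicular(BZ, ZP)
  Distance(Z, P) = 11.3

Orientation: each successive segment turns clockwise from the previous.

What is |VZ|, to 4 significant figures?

7.547

V is at the origin; VR runs at -74.3° with length 9.0, so R = (2.435, -8.664). ∠VRS = 68.7° gives RS at 174.4° from the x-axis; with |RS| = 16.7, S = (-14.18, -7.035). The perpendicularity gives SU at right angles to RS, so SU runs at 84.40°; with |SU| = 15.4, U = (-12.68, 8.292). ∠SUB = 130.3° gives UB at 34.70° from the x-axis; with |UB| = 8.8, B = (-5.447, 13.30). ∠UBZ = 49.1° gives BZ at -96.20° from the x-axis; with |BZ| = 15.8, Z = (-7.154, -2.406). Then |VZ| = |Z − V| = 7.547.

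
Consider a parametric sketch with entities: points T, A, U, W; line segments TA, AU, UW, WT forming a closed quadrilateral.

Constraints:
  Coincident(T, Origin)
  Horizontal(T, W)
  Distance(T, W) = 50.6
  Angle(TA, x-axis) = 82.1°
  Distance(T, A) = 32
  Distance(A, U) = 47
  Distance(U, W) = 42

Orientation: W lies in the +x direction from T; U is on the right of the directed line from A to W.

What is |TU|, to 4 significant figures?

18.61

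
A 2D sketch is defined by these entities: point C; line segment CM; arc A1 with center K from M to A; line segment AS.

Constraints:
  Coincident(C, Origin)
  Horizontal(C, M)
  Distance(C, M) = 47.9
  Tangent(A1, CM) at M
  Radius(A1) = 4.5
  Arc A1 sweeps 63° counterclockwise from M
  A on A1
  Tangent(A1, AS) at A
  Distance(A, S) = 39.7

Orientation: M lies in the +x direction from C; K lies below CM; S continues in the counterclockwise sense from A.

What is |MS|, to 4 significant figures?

43.78

On A1, M sits at bearing 90° from K; a 63° counterclockwise sweep puts A at bearing 153°, so A = K + 4.5·(cos 153°, sin 153°) = (43.89, -2.457). Since A1 is tangent to AS there, KA ⟂ AS, so AS runs along (−sin 153°, cos 153°); with |AS| = 39.7, S = (25.87, -37.83). Then |MS| = |S − M| = 43.78.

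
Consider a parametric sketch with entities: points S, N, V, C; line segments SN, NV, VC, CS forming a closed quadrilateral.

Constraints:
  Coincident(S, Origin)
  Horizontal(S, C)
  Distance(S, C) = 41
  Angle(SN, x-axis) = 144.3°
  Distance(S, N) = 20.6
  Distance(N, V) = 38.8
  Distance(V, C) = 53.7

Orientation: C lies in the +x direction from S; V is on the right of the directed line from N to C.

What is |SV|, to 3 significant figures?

26.1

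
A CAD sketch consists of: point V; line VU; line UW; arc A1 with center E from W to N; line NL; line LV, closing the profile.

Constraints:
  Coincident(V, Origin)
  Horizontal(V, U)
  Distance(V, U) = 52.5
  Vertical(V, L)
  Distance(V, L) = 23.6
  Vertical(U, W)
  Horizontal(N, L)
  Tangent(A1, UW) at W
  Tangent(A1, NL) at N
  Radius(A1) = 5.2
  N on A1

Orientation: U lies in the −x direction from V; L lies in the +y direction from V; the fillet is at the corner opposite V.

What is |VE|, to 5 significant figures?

50.753

V is at the origin; V and U share the same y with |VU| = 52.5 and U on the −x side, so U = (-52.500, 0.0000). V and L share the same x with |VL| = 23.6 and L on the +y side, so L = (0.0000, 23.600). The virtual corner opposite V is at (-52.500, 23.600). Tangency of A1 to UW means the radius EW is perpendicular to UW and A1 meets NL tangentially, so EN is at right angles to NL, with radius 5.2, so the center E sits 5.2 in from both sides at E = (-47.300, 18.400). Then |VE| = |E − V| = 50.753.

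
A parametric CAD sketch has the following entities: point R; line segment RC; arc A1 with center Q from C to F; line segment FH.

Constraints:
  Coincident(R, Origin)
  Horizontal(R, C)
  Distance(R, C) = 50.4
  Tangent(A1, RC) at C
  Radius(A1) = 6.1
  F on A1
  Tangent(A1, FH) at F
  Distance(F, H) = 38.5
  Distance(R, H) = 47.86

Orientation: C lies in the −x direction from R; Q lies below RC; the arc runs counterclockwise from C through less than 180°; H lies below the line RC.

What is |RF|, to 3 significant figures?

55.8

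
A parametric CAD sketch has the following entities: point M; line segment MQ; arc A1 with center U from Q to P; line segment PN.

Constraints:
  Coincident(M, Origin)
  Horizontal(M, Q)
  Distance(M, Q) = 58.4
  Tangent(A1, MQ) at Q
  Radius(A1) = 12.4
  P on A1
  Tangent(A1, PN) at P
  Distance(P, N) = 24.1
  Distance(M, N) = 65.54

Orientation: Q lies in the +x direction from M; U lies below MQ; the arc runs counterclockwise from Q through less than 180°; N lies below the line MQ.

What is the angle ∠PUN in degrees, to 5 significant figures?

62.773°

M is at the origin; M and Q share the same y with |MQ| = 58.4 and Q on the +x side, so Q = (58.400, 0.0000). Tangency of A1 to MQ means the radius UQ is perpendicular to MQ, so U = Q + (0, -12.4) = (58.400, -12.400). Since UP ⟂ PN (tangency), |UN| = √(12.4² + 24.1²) = 27.103 regardless of where P sits on A1. So N lies on both circle(M, 65.54) and circle(U, 27.103); the below-MQ intersection is N = (52.743, -38.906). P is the foot of the tangent from N: P = (46.433, -15.647).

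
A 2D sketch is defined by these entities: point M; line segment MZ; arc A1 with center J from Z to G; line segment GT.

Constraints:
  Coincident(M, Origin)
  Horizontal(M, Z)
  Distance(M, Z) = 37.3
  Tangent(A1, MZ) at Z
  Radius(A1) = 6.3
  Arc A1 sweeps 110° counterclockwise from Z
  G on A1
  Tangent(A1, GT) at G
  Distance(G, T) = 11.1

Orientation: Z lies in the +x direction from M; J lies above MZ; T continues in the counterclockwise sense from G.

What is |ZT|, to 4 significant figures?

19.00

M is at the origin; M and Z share the same y with |MZ| = 37.3 and Z on the +x side, so Z = (37.30, 0.000). A1 meets MZ tangentially, so JZ is at right angles to MZ, so J = Z + (0, 6.3) = (37.30, 6.300). On A1, Z sits at bearing -90° from J; a 110° counterclockwise sweep puts G at bearing 20°, so G = J + 6.3·(cos 20°, sin 20°) = (43.22, 8.455). The tangent condition forces JG to be normal to GT, so GT runs along (−sin 20°, cos 20°); with |GT| = 11.1, T = (39.42, 18.89). Then |ZT| = |T − Z| = 19.00.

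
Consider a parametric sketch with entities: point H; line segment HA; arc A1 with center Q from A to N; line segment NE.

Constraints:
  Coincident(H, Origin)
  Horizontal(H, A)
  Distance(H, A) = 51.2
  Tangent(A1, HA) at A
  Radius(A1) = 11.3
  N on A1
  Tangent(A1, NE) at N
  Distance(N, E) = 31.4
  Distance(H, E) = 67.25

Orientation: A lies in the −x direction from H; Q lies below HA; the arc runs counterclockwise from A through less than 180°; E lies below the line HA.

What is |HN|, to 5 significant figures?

63.619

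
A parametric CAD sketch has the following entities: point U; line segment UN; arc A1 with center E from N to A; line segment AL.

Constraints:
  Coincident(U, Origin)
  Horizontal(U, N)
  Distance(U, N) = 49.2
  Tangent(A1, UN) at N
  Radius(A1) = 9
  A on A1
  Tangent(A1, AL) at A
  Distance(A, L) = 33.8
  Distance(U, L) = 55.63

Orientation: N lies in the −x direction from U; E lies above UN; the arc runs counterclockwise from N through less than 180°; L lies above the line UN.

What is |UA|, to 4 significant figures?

41.05

U is at the origin; U and N share the same y with |UN| = 49.2 and N on the −x side, so N = (-49.20, 0.000). Tangency of A1 to UN means the radius EN is perpendicular to UN, so E = N + (0, 9) = (-49.20, 9.000). Since EA ⟂ AL (tangency), |EL| = √(9.0² + 33.8²) = 34.98 regardless of where A sits on A1. So L lies on both circle(U, 55.63) and circle(E, 34.98); the above-UN intersection is L = (-36.81, 41.71). A is the foot of the tangent from L: A = (-40.25, 8.085).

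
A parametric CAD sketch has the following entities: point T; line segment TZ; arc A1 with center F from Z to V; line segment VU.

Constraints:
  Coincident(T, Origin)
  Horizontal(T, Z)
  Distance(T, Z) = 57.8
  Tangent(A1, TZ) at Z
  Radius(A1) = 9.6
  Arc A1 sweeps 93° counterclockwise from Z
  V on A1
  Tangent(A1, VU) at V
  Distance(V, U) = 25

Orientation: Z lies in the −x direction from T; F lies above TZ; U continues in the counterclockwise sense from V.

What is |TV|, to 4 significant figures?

49.26

T is at the origin; T and Z share the same y with |TZ| = 57.8 and Z on the −x side, so Z = (-57.80, 0.000). A1 meets TZ tangentially, so FZ is at right angles to TZ, so F = Z + (0, 9.6) = (-57.80, 9.600). On A1, Z sits at bearing -90° from F; a 93° counterclockwise sweep puts V at bearing 3°, so V = F + 9.6·(cos 3°, sin 3°) = (-48.21, 10.10). Then |TV| = |V − T| = 49.26.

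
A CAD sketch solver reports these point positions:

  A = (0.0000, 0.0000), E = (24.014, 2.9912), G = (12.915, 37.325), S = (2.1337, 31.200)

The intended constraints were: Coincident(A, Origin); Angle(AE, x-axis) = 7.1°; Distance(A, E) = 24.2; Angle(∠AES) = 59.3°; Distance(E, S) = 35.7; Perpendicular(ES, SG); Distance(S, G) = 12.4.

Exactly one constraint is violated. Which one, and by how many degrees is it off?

Perpendicular(ES, SG) — off by 8.20°.

A = (0.00, 0.00) ✓; AE at 7.100° ✓; |AE| = 24.20 ✓; ∠AES = 59.30° ✓; |ES| = 35.70 ✓; ∠(ES, SG) = 98.20° ✗; |SG| = 12.40 ✓.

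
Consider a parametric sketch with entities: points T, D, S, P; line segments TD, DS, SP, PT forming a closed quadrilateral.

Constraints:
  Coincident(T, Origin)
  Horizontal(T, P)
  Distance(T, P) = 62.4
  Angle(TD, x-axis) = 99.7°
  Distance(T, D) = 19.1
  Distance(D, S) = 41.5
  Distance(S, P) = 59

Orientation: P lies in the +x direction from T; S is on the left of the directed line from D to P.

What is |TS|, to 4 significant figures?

54.42

Checks: |DS| = 41.50 ✓; |SP| = 59.00 ✓.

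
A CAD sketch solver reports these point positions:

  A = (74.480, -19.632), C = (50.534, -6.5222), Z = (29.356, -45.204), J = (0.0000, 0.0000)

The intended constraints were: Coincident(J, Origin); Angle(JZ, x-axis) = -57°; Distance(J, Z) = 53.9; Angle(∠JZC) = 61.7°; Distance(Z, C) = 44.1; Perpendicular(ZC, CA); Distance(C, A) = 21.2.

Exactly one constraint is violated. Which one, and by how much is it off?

Distance(C, A) = 21.2 — off by 6.10.

J = (0.00, 0.00) ✓; JZ at -57.00° ✓; |JZ| = 53.90 ✓; ∠JZC = 61.70° ✓; |ZC| = 44.10 ✓; ∠(ZC, CA) = 90.00° ✓; |CA| = 27.30 ✗.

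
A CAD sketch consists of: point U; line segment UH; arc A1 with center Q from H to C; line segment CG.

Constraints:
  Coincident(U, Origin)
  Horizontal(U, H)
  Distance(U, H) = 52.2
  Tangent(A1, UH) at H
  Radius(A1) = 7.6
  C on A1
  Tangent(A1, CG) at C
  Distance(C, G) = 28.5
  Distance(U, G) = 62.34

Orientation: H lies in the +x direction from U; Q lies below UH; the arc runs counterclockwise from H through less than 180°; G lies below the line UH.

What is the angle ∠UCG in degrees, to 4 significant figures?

112.4°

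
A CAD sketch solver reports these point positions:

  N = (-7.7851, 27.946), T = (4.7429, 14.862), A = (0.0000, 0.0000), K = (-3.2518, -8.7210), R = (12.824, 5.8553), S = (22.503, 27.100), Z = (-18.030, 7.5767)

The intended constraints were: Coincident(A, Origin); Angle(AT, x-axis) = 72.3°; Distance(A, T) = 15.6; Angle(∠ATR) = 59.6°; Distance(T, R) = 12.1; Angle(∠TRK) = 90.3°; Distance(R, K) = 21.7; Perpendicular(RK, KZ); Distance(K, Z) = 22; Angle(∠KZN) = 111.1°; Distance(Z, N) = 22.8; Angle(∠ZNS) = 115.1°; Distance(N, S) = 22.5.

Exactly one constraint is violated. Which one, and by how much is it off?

Distance(N, S) = 22.5 — off by 7.80.

A = (0.00, 0.00) ✓; AT at 72.30° ✓; |AT| = 15.60 ✓; ∠ATR = 59.60° ✓; |TR| = 12.10 ✓; ∠TRK = 90.30° ✓; |RK| = 21.70 ✓; ∠(RK, KZ) = 90.00° ✓; |KZ| = 22.00 ✓; ∠KZN = 111.1° ✓; |ZN| = 22.80 ✓; ∠ZNS = 115.1° ✓; |NS| = 30.30 ✗.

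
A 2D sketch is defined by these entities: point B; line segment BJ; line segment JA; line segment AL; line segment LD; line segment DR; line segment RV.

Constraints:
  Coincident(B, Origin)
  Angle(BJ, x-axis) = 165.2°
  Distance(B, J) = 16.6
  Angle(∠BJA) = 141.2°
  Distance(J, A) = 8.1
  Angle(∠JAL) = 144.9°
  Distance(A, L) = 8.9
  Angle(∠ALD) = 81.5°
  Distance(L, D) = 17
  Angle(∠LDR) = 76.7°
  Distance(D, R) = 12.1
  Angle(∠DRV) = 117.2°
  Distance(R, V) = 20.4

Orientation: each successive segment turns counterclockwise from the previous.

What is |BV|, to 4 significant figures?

28.94

∠LDR = 76.7° gives DR at 80.90° from the x-axis; with |DR| = 12.1, R = (-10.39, -1.221). ∠DRV = 117.2° gives RV at 143.7° from the x-axis; with |RV| = 20.4, V = (-26.83, 10.86). Then |BV| = |V − B| = 28.94.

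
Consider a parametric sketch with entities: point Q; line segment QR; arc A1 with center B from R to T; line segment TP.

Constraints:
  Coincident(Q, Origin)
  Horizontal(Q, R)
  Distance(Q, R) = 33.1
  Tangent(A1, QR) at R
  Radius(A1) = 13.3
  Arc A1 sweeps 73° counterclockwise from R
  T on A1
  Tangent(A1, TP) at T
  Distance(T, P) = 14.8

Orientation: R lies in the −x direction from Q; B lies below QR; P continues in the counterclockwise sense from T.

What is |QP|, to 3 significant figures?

55.4

On A1, R sits at bearing 90° from B; a 73° counterclockwise sweep puts T at bearing 163°, so T = B + 13.3·(cos 163°, sin 163°) = (-45.8, -9.41). Since A1 is tangent to TP there, BT ⟂ TP, so TP runs along (−sin 163°, cos 163°); with |TP| = 14.8, P = (-50.1, -23.6). Then |QP| = |P − Q| = 55.4.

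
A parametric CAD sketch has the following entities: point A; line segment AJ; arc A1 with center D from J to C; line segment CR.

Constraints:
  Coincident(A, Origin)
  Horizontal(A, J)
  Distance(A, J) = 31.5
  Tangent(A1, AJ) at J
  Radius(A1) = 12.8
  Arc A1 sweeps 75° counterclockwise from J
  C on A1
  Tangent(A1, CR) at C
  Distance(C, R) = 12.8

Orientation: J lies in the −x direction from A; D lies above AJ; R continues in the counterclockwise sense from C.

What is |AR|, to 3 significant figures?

27.0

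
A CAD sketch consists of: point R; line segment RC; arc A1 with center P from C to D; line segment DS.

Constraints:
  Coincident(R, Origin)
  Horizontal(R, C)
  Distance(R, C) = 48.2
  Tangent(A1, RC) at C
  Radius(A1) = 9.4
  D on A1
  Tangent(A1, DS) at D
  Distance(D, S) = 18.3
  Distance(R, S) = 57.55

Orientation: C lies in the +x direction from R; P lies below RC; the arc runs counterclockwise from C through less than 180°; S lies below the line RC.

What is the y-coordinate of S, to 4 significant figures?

-29.95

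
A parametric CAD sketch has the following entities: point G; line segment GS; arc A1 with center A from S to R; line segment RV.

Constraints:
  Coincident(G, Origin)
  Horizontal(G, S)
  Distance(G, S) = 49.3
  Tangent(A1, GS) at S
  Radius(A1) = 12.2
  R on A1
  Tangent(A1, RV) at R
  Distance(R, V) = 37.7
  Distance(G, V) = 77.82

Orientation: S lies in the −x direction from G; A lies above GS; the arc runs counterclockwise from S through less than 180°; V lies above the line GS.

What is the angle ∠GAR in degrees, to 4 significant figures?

46.21°

G is at the origin; GS is horizontal with |GS| = 49.3 and S on the −x side, so S = (-49.30, 0.000). Since A1 is tangent to GS there, AS ⟂ GS, so A = S + (0, 12.2) = (-49.30, 12.20). Since AR ⟂ RV (tangency), |AV| = √(12.2² + 37.7²) = 39.62 regardless of where R sits on A1. So V lies on both circle(G, 77.82) and circle(A, 39.62); the above-GS intersection is V = (-59.14, 50.58). R is the foot of the tangent from V: R = (-38.99, 18.72).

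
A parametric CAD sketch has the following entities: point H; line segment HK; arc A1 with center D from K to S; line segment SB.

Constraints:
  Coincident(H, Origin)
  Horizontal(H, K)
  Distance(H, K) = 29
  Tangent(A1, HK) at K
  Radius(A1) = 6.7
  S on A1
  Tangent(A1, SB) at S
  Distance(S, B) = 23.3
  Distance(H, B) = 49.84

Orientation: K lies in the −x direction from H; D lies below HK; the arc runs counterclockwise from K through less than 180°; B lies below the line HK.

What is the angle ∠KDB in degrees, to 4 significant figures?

148.6°

Checks: |DS| = 6.700 ✓; ∠(DS, SB) = 90.00° ✓; |SB| = 23.30 ✓; |HB| = 49.84 ✓.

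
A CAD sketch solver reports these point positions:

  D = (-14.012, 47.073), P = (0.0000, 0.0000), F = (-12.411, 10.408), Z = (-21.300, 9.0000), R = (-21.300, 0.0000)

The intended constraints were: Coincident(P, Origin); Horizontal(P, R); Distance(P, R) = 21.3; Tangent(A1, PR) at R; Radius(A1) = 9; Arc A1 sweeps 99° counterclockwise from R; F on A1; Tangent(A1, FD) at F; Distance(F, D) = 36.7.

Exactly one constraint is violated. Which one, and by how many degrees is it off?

Tangent(A1, FD) at F — off by 6.50°.

P = (0.00, 0.00) ✓; P.y = 0.00, R.y = 0.00 ✓; |PR| = 21.30 ✓; ∠(ZR, RP) = 90.00° ✓; |ZR| = 9.000 ✓; bearing(Z→F) − bearing(Z→R) = 99.00° ✓; |ZF| = 9.000 ✓; ∠(ZF, FD) = 96.50° ✗; |FD| = 36.70 ✓.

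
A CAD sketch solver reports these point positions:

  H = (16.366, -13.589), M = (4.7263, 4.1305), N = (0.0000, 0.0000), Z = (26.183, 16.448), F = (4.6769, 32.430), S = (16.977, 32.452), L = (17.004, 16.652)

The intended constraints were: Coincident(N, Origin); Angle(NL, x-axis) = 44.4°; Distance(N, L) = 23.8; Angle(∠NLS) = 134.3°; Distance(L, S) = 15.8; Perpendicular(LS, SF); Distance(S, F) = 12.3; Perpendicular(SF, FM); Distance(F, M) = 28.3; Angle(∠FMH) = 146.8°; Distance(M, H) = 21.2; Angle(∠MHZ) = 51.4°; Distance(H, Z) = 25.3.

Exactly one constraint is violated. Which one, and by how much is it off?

Distance(H, Z) = 25.3 — off by 6.30.

N = (0.00, 0.00) ✓; NL at 44.40° ✓; |NL| = 23.80 ✓; ∠NLS = 134.3° ✓; |LS| = 15.80 ✓; ∠(LS, SF) = 90.00° ✓; |SF| = 12.30 ✓; ∠(SF, FM) = 90.00° ✓; |FM| = 28.30 ✓; ∠FMH = 146.8° ✓; |MH| = 21.20 ✓; ∠MHZ = 51.40° ✓; |HZ| = 31.60 ✗.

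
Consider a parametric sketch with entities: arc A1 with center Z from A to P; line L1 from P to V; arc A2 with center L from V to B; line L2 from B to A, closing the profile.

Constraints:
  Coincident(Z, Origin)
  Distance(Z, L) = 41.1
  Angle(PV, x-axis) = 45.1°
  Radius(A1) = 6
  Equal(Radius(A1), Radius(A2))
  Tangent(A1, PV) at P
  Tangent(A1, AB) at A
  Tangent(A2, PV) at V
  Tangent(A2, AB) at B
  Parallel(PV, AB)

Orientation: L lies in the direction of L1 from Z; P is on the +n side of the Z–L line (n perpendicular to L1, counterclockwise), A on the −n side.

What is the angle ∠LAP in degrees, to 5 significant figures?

81.694°

Z is at the origin and L lies 41.1 along u from Z, so L = 41.1·u = (29.011, 29.113). Tangency of A1 to both parallel lines with radius 6.0 puts P and A at Z ± 6.0·n: P = (-4.2500, 4.2352), A = (4.2500, -4.2352). Then cos ∠LAP = AL·AP / (|AL||AP|), giving 81.694°.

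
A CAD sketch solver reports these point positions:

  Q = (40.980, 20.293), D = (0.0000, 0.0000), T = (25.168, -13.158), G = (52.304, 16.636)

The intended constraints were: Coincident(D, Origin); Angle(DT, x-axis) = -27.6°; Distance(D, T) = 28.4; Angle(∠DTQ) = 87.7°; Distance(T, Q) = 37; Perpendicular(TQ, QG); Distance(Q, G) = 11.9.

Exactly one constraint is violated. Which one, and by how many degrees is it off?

Perpendicular(TQ, QG) — off by 7.40°.

D = (0.00, 0.00) ✓; DT at -27.60° ✓; |DT| = 28.40 ✓; ∠DTQ = 87.70° ✓; |TQ| = 37.00 ✓; ∠(TQ, QG) = 82.60° ✗; |QG| = 11.90 ✓.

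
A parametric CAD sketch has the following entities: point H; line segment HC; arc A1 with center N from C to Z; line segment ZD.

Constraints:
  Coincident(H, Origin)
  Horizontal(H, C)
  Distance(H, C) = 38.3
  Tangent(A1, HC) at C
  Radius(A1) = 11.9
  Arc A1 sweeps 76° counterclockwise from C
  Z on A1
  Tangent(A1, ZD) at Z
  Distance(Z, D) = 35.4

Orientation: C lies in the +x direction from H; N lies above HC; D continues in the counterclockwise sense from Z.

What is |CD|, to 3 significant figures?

47.8

H is at the origin; H and C share the same y with |HC| = 38.3 and C on the +x side, so C = (38.3, 0.00). Since A1 is tangent to HC there, NC ⟂ HC, so N = C + (0, 11.9) = (38.3, 11.9). On A1, C sits at bearing -90° from N; a 76° counterclockwise sweep puts Z at bearing -14°, so Z = N + 11.9·(cos -14°, sin -14°) = (49.8, 9.02). Since A1 is tangent to ZD there, NZ ⟂ ZD, so ZD runs along (−sin -14°, cos -14°); with |ZD| = 35.4, D = (58.4, 43.4). Then |CD| = |D − C| = 47.8.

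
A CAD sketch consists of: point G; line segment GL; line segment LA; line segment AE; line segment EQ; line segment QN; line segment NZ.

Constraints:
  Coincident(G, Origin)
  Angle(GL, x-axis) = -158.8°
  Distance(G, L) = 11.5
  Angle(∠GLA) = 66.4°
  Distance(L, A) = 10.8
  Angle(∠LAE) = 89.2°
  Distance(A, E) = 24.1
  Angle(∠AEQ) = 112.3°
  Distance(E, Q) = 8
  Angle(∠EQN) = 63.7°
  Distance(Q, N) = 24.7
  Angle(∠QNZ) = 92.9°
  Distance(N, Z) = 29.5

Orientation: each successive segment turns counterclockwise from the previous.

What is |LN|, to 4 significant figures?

5.632

G is at the origin; GL runs at -158.8° with length 11.5, so L = (-10.72, -4.159). ∠GLA = 66.4° gives LA at -45.20° from the x-axis; with |LA| = 10.8, A = (-3.112, -11.82). ∠LAE = 89.2° gives AE at 45.60° from the x-axis; with |AE| = 24.1, E = (13.75, 5.397). ∠AEQ = 112.3° gives EQ at 113.3° from the x-axis; with |EQ| = 8.0, Q = (10.59, 12.74). ∠EQN = 63.7° gives QN at -130.4° from the x-axis; with |QN| = 24.7, N = (-5.423, -6.066). Then |LN| = |N − L| = 5.632.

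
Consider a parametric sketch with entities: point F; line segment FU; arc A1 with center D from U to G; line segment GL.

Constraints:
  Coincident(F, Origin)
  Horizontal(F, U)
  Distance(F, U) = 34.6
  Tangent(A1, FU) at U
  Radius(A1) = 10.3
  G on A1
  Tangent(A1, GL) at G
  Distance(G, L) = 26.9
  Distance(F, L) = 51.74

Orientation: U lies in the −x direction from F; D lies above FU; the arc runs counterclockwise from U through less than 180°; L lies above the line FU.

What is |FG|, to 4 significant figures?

28.44

F is at the origin; F and U share the same y with |FU| = 34.6 and U on the −x side, so U = (-34.60, 0.000). A1 meets FU tangentially, so DU is at right angles to FU, so D = U + (0, 10.3) = (-34.60, 10.30). Since DG ⟂ GL (tangency), |DL| = √(10.3² + 26.9²) = 28.80 regardless of where G sits on A1. So L lies on both circle(F, 51.74) and circle(D, 28.80); the above-FU intersection is L = (-33.89, 39.10). G is the foot of the tangent from L: G = (-24.89, 13.74).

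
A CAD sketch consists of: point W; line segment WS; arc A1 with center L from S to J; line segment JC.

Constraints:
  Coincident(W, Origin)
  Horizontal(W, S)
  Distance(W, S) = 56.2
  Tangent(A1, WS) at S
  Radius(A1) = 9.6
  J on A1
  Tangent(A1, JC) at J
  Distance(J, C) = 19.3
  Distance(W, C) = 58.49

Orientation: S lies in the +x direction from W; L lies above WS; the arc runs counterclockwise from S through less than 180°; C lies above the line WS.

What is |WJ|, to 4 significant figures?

65.25

Checks: W = (0.00, 0.00) ✓; |LJ| = 9.600 ✓; ∠(LJ, JC) = 90.00° ✓; |JC| = 19.30 ✓; |WC| = 58.49 ✓.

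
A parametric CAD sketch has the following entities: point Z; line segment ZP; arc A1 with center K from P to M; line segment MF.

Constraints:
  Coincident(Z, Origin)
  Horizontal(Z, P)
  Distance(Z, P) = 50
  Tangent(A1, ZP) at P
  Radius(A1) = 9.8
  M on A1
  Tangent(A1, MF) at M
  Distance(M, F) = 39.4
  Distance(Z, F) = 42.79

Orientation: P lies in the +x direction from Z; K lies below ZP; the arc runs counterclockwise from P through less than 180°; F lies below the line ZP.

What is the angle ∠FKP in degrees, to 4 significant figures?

133.2°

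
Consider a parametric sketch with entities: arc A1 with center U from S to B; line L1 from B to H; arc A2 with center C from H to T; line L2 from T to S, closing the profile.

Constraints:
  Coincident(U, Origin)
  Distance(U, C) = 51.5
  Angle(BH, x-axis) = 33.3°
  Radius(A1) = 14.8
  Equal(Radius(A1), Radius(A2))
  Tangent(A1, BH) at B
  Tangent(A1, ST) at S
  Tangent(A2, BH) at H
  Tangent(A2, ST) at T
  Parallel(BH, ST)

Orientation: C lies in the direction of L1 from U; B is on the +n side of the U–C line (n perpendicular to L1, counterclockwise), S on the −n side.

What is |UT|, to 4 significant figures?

53.58

The slot axis is L1's direction at 33.3°, so u = (cos 33.3°, sin 33.3°) = (0.8358, 0.5490) and n = (−sin 33.3°, cos 33.3°) = (-0.5490, 0.8358). U is at the origin and C lies 51.5 along u from U, so C = 51.5·u = (43.04, 28.27). Tangency of A1 to both parallel lines with radius 14.8 puts B and S at U ± 14.8·n: B = (-8.126, 12.37), S = (8.126, -12.37). Equal radii place H and T the same way about C: H = C + 14.8·n = (34.92, 40.64), T = C − 14.8·n = (51.17, 15.90). Then |UT| = |T − U| = 53.58.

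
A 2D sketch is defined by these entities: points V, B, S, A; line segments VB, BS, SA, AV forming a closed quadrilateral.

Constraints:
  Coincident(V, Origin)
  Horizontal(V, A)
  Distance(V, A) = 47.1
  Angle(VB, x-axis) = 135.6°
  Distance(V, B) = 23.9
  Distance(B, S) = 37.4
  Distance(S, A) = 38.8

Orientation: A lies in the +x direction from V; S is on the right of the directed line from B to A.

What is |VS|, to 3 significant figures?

13.5

V is at the origin; V and A share the same y with |VA| = 47.1 and A in +x, so A = (47.1, 0). VB runs at 135.6° with |VB| = 23.9, so B = (-17.1, 16.7). S is determined by |BS| = 37.4 and |SA| = 38.8 together: it lies at the intersection of circle(B, 37.4) and circle(A, 38.8). With |BA| = 66.3, the foot of the radical line on BA is 32.4 from B and the perpendicular offset is √(37.4² − 32.4²) = 18.8. Taking the right-of-BA solution: S = (9.50, -9.59).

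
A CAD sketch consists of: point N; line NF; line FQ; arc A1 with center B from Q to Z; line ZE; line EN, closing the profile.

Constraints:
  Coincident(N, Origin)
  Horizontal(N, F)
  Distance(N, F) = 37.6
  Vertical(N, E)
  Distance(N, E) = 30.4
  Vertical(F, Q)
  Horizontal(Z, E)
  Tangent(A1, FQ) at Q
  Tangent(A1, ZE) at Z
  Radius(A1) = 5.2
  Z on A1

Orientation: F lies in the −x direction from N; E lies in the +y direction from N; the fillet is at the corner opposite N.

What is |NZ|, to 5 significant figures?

44.429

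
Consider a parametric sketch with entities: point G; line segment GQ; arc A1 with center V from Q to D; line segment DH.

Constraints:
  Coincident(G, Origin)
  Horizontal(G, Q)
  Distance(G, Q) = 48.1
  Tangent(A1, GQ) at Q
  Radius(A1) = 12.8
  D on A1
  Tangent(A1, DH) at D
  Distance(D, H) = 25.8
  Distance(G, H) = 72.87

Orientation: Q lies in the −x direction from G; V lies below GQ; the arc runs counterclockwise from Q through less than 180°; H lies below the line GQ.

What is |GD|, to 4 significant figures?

62.08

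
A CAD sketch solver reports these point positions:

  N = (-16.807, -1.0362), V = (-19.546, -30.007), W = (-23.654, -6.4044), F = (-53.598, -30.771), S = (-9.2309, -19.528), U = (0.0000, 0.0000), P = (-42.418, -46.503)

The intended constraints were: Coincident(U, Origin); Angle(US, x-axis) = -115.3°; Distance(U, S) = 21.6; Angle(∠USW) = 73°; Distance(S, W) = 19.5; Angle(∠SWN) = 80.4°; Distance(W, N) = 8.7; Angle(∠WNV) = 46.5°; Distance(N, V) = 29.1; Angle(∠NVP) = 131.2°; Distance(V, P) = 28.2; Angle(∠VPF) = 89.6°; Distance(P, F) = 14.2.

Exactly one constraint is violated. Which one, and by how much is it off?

Distance(P, F) = 14.2 — off by 5.10.

U = (0.00, 0.00) ✓; US at -115.3° ✓; |US| = 21.60 ✓; ∠USW = 73.00° ✓; |SW| = 19.50 ✓; ∠SWN = 80.40° ✓; |WN| = 8.701 ✓; ∠WNV = 46.50° ✓; |NV| = 29.10 ✓; ∠NVP = 131.2° ✓; |VP| = 28.20 ✓; ∠VPF = 89.60° ✓; |PF| = 19.30 ✗.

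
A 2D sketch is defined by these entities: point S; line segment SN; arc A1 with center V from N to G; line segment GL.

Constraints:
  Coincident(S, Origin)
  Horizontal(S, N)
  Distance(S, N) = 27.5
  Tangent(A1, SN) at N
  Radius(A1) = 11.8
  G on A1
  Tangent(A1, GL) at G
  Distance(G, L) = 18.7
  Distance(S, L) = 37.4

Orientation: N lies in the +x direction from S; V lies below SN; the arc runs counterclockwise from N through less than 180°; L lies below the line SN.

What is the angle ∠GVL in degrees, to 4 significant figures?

57.75°

Checks: |VG| = 11.80 ✓; ∠(VG, GL) = 90.00° ✓; |GL| = 18.70 ✓; |SL| = 37.40 ✓.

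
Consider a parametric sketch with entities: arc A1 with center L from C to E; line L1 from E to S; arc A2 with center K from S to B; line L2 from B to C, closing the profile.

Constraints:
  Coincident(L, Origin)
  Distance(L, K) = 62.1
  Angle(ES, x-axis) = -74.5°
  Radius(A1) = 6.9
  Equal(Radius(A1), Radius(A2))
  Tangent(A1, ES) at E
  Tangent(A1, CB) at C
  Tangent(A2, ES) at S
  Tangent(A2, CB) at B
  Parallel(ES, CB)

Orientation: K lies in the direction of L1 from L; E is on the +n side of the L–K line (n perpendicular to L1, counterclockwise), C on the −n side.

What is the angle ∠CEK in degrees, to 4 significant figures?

83.66°

The slot axis is L1's direction at -74.5°, so u = (cos -74.5°, sin -74.5°) = (0.2672, -0.9636) and n = (−sin -74.5°, cos -74.5°) = (0.9636, 0.2672). L is at the origin and K lies 62.1 along u from L, so K = 62.1·u = (16.60, -59.84). Tangency of A1 to both parallel lines with radius 6.9 puts E and C at L ± 6.9·n: E = (6.649, 1.844), C = (-6.649, -1.844). Then cos ∠CEK = EC·EK / (|EC||EK|), giving 83.66°.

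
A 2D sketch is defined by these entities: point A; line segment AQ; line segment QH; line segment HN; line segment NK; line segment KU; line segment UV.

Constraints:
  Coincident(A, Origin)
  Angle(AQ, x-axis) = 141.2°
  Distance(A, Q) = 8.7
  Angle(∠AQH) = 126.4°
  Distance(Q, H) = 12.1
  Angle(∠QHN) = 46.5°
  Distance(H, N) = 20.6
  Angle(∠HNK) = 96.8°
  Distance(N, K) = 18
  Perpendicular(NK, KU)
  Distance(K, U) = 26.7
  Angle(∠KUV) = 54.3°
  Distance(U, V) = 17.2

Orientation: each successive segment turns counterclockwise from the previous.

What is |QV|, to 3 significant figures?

4.72

The perpendicularity gives KU at right angles to NK, so KU runs at 141°; with |KU| = 26.7, U = (-10.6, 22.2). ∠KUV = 54.3° gives UV at -92.8° from the x-axis; with |UV| = 17.2, V = (-11.5, 5.06). Then |QV| = |V − Q| = 4.72.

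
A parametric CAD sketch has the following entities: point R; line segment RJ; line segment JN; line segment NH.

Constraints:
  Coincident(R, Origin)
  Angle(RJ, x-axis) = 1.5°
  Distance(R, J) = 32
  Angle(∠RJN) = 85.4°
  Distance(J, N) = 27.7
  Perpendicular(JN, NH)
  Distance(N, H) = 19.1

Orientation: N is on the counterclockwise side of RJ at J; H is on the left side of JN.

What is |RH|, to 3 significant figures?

28.2

R is at the origin; RJ runs at 1.5° with length 32.0, so J = 32.0·(cos 1.5°, sin 1.5°) = (32.0, 0.838). ∠RJN = 85.4°, so JN runs at 1.5° + (180° − 85.4°) = 96.1° from the x-axis; with |JN| = 27.7, N = J + 27.7·(cos 96.1°, sin 96.1°) = (29.0, 28.4). JN is perpendicular to NH; with |NH| = 19.1 on the left of JN, H = N + 19.1·(-0.994, -0.106) = (10.1, 26.4). Then |RH| = |H − R| = 28.2.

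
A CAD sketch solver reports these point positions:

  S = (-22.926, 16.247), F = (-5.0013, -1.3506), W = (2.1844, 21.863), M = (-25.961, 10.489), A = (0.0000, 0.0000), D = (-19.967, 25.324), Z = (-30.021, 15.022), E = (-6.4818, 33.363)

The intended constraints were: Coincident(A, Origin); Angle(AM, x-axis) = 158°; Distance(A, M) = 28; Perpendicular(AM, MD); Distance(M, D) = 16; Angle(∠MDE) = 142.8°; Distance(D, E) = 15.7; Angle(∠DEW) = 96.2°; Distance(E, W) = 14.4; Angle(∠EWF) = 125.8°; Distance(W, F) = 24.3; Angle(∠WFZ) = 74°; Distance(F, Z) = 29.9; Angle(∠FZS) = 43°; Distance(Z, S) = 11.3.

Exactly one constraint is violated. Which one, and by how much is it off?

Distance(Z, S) = 11.3 — off by 4.10.

A = (0.00, 0.00) ✓; AM at 158.0° ✓; |AM| = 28.00 ✓; ∠(AM, MD) = 90.00° ✓; |MD| = 16.00 ✓; ∠MDE = 142.8° ✓; |DE| = 15.70 ✓; ∠DEW = 96.20° ✓; |EW| = 14.40 ✓; ∠EWF = 125.8° ✓; |WF| = 24.30 ✓; ∠WFZ = 74.00° ✓; |FZ| = 29.90 ✓; ∠FZS = 43.00° ✓; |ZS| = 7.200 ✗.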